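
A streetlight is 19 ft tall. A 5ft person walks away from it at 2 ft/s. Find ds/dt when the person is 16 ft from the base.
5/7 ft/s

By similar triangles: 19/(x+s) = 5/s
Solving: s = 5x/14
ds/dt = 5/14 · dx/dt = 5/14 · 2 = 5/7 ft/s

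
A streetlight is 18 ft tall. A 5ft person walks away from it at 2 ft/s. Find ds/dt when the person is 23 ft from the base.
10/13 ft/s

By similar triangles: 18/(x+s) = 5/s
Solving: s = 5x/13
ds/dt = 5/13 · dx/dt = 5/13 · 2 = 10/13 ft/s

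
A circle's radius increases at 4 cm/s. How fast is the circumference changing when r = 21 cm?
8π cm/s

C = 2πr
dC/dt = 2π · dr/dt = 2π · 4 = 8π cm/s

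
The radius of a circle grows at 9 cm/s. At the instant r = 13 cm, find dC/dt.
18π cm/s

C = 2πr
dC/dt = 2π · dr/dt = 2π · 9 = 18π cm/s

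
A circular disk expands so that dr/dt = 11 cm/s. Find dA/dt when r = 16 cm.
352π cm²/s

A = πr²
dA/dt = 2πr · dr/dt = 2π(16)(11) = 352π cm²/s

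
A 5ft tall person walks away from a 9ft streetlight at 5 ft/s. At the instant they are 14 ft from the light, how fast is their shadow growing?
25/4 ft/s

By similar triangles: 9/(x+s) = 5/s
Solving: s = 5x/4
ds/dt = 5/4 · dx/dt = 5/4 · 5 = 25/4 ft/s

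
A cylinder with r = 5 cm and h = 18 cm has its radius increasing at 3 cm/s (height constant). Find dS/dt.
168π cm²/s

S = 2πrh + 2πr² (lateral + bases)
dS/dt = (2πh + 4πr)·dr/dt = (2π·18 + 4π·5)·3
= 168π cm²/s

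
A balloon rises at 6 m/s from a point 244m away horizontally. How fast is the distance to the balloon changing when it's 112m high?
168√4505/4505 ≈ 2.503 m/s

z² = 244² + y²
z = √(244² + 112²) = 4√4505
dz/dt = y/z · dy/dt = 112/(4√4505) · 6 = 168√4505/4505 ≈ 2.503 m/s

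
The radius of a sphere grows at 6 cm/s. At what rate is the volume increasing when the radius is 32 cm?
24576π cm³/s

V = (4/3)πr³
dV/dt = dV/dr · dr/dt = 4πr² · 6
At r = 32: dV/dt = 24576π cm³/s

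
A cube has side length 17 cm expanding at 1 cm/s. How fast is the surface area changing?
204 cm²/s

A = 6s²
dA/dt = 12s · ds/dt = 12·17·1 = 204 cm²/s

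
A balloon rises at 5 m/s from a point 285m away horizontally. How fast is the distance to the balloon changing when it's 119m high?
595√95386/95386 ≈ 1.927 m/s

z² = 285² + y²
z = √(285² + 119²) = √95386
dz/dt = y/z · dy/dt = 119/√95386 · 5 = 595√95386/95386 ≈ 1.927 m/s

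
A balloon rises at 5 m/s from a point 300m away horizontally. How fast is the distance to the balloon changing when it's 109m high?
545√101881/101881 ≈ 1.707 m/s

z² = 300² + y²
z = √(300² + 109²) = √101881
dz/dt = y/z · dy/dt = 109/√101881 · 5 = 545√101881/101881 ≈ 1.707 m/s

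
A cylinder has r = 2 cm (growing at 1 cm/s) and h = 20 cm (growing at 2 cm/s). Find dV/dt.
88π cm³/s

V = πr²h
dV/dt = 2πrh·dr/dt + πr²·dh/dt
= 2π(2)(20)(1) + π(2)²(2)
= 88π cm³/s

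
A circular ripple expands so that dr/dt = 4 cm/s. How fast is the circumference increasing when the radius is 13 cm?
8π cm/s

C = 2πr
dC/dt = 2π · dr/dt = 2π · 4 = 8π cm/s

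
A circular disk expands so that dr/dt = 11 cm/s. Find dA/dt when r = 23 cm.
506π cm²/s

A = πr²
dA/dt = 2πr · dr/dt = 2π(23)(11) = 506π cm²/s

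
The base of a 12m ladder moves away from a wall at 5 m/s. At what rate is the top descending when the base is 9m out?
15√7/7 ≈ 5.669 m/s

x² + y² = 12²
2x·dx/dt + 2y·dy/dt = 0
dy/dt = -x/y · dx/dt = -9/(3√7) · 5 = -15√7/7 m/s
The top is descending at 15√7/7 ≈ 5.669 m/s.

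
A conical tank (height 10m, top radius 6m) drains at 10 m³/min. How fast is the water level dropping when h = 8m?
125/(288π) ≈ 0.1382 m/min

r/h = 6/10, so r = (3/5)h
V = (1/3)πr²h = (1/3)π((3/5)h)²h = (3/25)πh³
dV/dh = (9/25)πh²
dh/dt = (dV/dt)/(dV/dh) = -10/((9/25)π·8²) = -125/(288π) m/min
The level is dropping at 125/(288π) ≈ 0.1382 m/min.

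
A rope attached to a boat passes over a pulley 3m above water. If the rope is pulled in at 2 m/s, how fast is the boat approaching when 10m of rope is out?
20√91/91 ≈ 2.097 m/s

rope² = x² + 3²
x = √(10² - 3²) = √91
dx/dt = (rope/x) · d(rope)/dt = (10/√91) · (-2) = -20√91/91 m/s
The boat approaches at 20√91/91 ≈ 2.097 m/s.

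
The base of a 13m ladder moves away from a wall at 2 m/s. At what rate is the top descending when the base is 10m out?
20√69/69 ≈ 2.408 m/s

x² + y² = 13²
2x·dx/dt + 2y·dy/dt = 0
dy/dt = -x/y · dx/dt = -10/√69 · 2 = -20√69/69 m/s
The top is descending at 20√69/69 ≈ 2.408 m/s.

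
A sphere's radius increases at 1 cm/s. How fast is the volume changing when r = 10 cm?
400π cm³/s

V = (4/3)πr³
dV/dt = dV/dr · dr/dt = 4πr² · 1
At r = 10: dV/dt = 400π cm³/s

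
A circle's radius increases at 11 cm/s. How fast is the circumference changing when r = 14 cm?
22π cm/s

C = 2πr
dC/dt = 2π · dr/dt = 2π · 11 = 22π cm/s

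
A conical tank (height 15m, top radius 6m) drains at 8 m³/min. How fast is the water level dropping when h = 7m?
50/(49π) ≈ 0.3248 m/min

r/h = 6/15, so r = (2/5)h
V = (1/3)πr²h = (1/3)π((2/5)h)²h = (4/75)πh³
dV/dh = (4/25)πh²
dh/dt = (dV/dt)/(dV/dh) = -8/((4/25)π·7²) = -50/(49π) m/min
The level is dropping at 50/(49π) ≈ 0.3248 m/min.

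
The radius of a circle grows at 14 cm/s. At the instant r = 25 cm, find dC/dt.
28π cm/s

C = 2πr
dC/dt = 2π · dr/dt = 2π · 14 = 28π cm/s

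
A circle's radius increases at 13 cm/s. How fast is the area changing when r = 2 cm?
52π cm²/s

A = πr²
dA/dt = 2πr · dr/dt = 2π(2)(13) = 52π cm²/s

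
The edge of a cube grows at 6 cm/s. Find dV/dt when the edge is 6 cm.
648 cm³/s

V = s³
dV/dt = 3s² · ds/dt = 3·6²·6 = 648 cm³/s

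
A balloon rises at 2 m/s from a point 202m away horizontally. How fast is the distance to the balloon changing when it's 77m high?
154√46733/46733 ≈ 0.7124 m/s

z² = 202² + y²
z = √(202² + 77²) = √46733
dz/dt = y/z · dy/dt = 77/√46733 · 2 = 154√46733/46733 ≈ 0.7124 m/s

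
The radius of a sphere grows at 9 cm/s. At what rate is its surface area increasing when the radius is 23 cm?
1656π cm²/s

S = 4πr²
dS/dt = dS/dr · dr/dt = 8πr · 9
At r = 23: dS/dt = 1656π cm²/s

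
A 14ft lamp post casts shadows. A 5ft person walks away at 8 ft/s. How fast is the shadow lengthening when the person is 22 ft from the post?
40/9 ft/s

By similar triangles: 14/(x+s) = 5/s
Solving: s = 5x/9
ds/dt = 5/9 · dx/dt = 5/9 · 8 = 40/9 ft/s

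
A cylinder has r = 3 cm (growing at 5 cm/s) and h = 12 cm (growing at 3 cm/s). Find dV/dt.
387π cm³/s

V = πr²h
dV/dt = 2πrh·dr/dt + πr²·dh/dt
= 2π(3)(12)(5) + π(3)²(3)
= 387π cm³/s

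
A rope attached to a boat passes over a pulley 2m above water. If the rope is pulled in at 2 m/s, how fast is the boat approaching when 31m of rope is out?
62√957/957 ≈ 2.004 m/s

rope² = x² + 2²
x = √(31² - 2²) = √957
dx/dt = (rope/x) · d(rope)/dt = (31/√957) · (-2) = -62√957/957 m/s
The boat approaches at 62√957/957 ≈ 2.004 m/s.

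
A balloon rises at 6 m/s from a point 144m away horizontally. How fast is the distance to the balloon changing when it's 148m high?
222√2665/2665 ≈ 4.3 m/s

z² = 144² + y²
z = √(144² + 148²) = 4√2665
dz/dt = y/z · dy/dt = 148/(4√2665) · 6 = 222√2665/2665 ≈ 4.3 m/s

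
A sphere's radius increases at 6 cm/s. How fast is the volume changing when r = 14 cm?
4704π cm³/s

V = (4/3)πr³
dV/dt = dV/dr · dr/dt = 4πr² · 6
At r = 14: dV/dt = 4704π cm³/s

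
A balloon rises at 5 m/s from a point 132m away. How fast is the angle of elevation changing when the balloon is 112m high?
0.022023 rad/s

tan(θ) = y/132
sec²(θ) · dθ/dt = (1/132) · dy/dt
dθ/dt = cos²(θ)/132 · 5 = 132/(132² + 112²) · 5
dθ/dt = 0.022023 rad/s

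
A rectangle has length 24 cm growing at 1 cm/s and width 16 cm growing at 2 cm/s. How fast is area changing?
64 cm²/s

A = lw
dA/dt = w·dl/dt + l·dw/dt = 16·1 + 24·2 = 64 cm²/s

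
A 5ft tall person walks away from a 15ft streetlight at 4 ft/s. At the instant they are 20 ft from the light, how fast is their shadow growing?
2 ft/s

By similar triangles: 15/(x+s) = 5/s
Solving: s = 5x/10
ds/dt = 5/10 · dx/dt = 1/2 · 4 = 2 ft/s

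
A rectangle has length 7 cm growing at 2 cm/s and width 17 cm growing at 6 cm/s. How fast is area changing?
76 cm²/s

A = lw
dA/dt = w·dl/dt + l·dw/dt = 17·2 + 7·6 = 76 cm²/s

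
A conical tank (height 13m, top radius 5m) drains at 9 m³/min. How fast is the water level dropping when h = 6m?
169/(100π) ≈ 0.5379 m/min

r/h = 5/13, so r = (5/13)h
V = (1/3)πr²h = (1/3)π((5/13)h)²h = (25/507)πh³
dV/dh = (25/169)πh²
dh/dt = (dV/dt)/(dV/dh) = -9/((25/169)π·6²) = -169/(100π) m/min
The level is dropping at 169/(100π) ≈ 0.5379 m/min.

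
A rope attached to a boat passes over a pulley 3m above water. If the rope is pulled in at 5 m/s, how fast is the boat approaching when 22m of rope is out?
22√19/19 ≈ 5.047 m/s

rope² = x² + 3²
x = √(22² - 3²) = 5√19
dx/dt = (rope/x) · d(rope)/dt = (22/(5√19)) · (-5) = -22√19/19 m/s
The boat approaches at 22√19/19 ≈ 5.047 m/s.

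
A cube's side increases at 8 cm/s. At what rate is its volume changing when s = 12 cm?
3456 cm³/s

V = s³
dV/dt = 3s² · ds/dt = 3·12²·8 = 3456 cm³/s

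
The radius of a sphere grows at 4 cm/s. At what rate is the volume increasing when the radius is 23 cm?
8464π cm³/s

V = (4/3)πr³
dV/dt = dV/dr · dr/dt = 4πr² · 4
At r = 23: dV/dt = 8464π cm³/s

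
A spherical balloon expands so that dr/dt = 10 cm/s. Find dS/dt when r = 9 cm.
720π cm²/s

S = 4πr²
dS/dt = dS/dr · dr/dt = 8πr · 10
At r = 9: dS/dt = 720π cm²/s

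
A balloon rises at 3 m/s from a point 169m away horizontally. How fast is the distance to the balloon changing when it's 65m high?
15√194/194 ≈ 1.077 m/s

z² = 169² + y²
z = √(169² + 65²) = 13√194
dz/dt = y/z · dy/dt = 65/(13√194) · 3 = 15√194/194 ≈ 1.077 m/s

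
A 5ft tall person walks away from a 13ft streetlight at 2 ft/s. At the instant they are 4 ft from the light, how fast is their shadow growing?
5/4 ft/s

By similar triangles: 13/(x+s) = 5/s
Solving: s = 5x/8
ds/dt = 5/8 · dx/dt = 5/8 · 2 = 5/4 ft/s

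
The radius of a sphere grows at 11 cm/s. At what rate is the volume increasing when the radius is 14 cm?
8624π cm³/s

V = (4/3)πr³
dV/dt = dV/dr · dr/dt = 4πr² · 11
At r = 14: dV/dt = 8624π cm³/s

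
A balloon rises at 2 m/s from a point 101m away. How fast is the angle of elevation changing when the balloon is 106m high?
0.009423 rad/s

tan(θ) = y/101
sec²(θ) · dθ/dt = (1/101) · dy/dt
dθ/dt = cos²(θ)/101 · 2 = 101/(101² + 106²) · 2
dθ/dt = 0.009423 rad/s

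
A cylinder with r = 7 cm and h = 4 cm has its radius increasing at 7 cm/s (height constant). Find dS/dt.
252π cm²/s

S = 2πrh + 2πr² (lateral + bases)
dS/dt = (2πh + 4πr)·dr/dt = (2π·4 + 4π·7)·7
= 252π cm²/s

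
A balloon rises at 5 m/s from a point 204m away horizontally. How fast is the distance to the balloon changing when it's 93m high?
31√5585/1117 ≈ 2.074 m/s

z² = 204² + y²
z = √(204² + 93²) = 3√5585
dz/dt = y/z · dy/dt = 93/(3√5585) · 5 = 31√5585/1117 ≈ 2.074 m/s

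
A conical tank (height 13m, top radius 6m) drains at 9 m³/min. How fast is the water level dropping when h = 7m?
169/(196π) ≈ 0.2745 m/min

r/h = 6/13, so r = (6/13)h
V = (1/3)πr²h = (1/3)π((6/13)h)²h = (12/169)πh³
dV/dh = (36/169)πh²
dh/dt = (dV/dt)/(dV/dh) = -9/((36/169)π·7²) = -169/(196π) m/min
The level is dropping at 169/(196π) ≈ 0.2745 m/min.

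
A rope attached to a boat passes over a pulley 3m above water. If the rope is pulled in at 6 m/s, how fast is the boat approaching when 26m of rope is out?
156√667/667 ≈ 6.04 m/s

rope² = x² + 3²
x = √(26² - 3²) = √667
dx/dt = (rope/x) · d(rope)/dt = (26/√667) · (-6) = -156√667/667 m/s
The boat approaches at 156√667/667 ≈ 6.04 m/s.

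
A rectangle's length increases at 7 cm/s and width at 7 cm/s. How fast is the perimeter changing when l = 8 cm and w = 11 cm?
28 cm/s

P = 2(l + w)
dP/dt = 2(dl/dt + dw/dt) = 2(7 + 7) = 28 cm/s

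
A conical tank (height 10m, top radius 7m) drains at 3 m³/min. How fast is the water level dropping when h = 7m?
300/(2401π) ≈ 0.03977 m/min

r/h = 7/10, so r = (7/10)h
V = (1/3)πr²h = (1/3)π((7/10)h)²h = (49/300)πh³
dV/dh = (49/100)πh²
dh/dt = (dV/dt)/(dV/dh) = -3/((49/100)π·7²) = -300/(2401π) m/min
The level is dropping at 300/(2401π) ≈ 0.03977 m/min.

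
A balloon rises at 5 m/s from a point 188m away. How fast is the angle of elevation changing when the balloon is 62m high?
0.023987 rad/s

tan(θ) = y/188
sec²(θ) · dθ/dt = (1/188) · dy/dt
dθ/dt = cos²(θ)/188 · 5 = 188/(188² + 62²) · 5
dθ/dt = 0.023987 rad/s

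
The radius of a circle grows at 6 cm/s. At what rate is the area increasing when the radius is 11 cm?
132π cm²/s

A = πr²
dA/dt = 2πr · dr/dt = 2π(11)(6) = 132π cm²/s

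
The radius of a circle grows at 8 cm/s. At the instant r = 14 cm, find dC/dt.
16π cm/s

C = 2πr
dC/dt = 2π · dr/dt = 2π · 8 = 16π cm/s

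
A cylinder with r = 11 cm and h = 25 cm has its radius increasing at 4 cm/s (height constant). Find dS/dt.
376π cm²/s

S = 2πrh + 2πr² (lateral + bases)
dS/dt = (2πh + 4πr)·dr/dt = (2π·25 + 4π·11)·4
= 376π cm²/s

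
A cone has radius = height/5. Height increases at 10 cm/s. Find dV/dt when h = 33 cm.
2178π/5 cm³/s

V = (1/3)π(h/5)²h = πh³/75
dV/dt = πh²/25 · 10
At h = 33: dV/dt = 2178π/5 cm³/s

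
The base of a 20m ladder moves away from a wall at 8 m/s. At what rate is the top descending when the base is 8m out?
16√21/21 ≈ 3.491 m/s

x² + y² = 20²
2x·dx/dt + 2y·dy/dt = 0
dy/dt = -x/y · dx/dt = -8/(4√21) · 8 = -16√21/21 m/s
The top is descending at 16√21/21 ≈ 3.491 m/s.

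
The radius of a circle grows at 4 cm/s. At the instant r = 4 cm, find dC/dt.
8π cm/s

C = 2πr
dC/dt = 2π · dr/dt = 2π · 4 = 8π cm/s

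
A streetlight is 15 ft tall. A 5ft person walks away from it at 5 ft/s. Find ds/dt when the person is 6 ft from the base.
5/2 ft/s

By similar triangles: 15/(x+s) = 5/s
Solving: s = 5x/10
ds/dt = 5/10 · dx/dt = 1/2 · 5 = 5/2 ft/s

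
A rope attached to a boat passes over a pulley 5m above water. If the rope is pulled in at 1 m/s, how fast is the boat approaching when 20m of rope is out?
4√15/15 ≈ 1.033 m/s

rope² = x² + 5²
x = √(20² - 5²) = 5√15
dx/dt = (rope/x) · d(rope)/dt = (20/(5√15)) · (-1) = -4√15/15 m/s
The boat approaches at 4√15/15 ≈ 1.033 m/s.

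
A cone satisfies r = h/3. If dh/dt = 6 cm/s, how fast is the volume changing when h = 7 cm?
98π/3 cm³/s

V = (1/3)π(h/3)²h = πh³/27
dV/dt = πh²/9 · 6
At h = 7: dV/dt = 98π/3 cm³/s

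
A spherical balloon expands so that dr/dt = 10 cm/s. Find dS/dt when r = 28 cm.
2240π cm²/s

S = 4πr²
dS/dt = dS/dr · dr/dt = 8πr · 10
At r = 28: dS/dt = 2240π cm²/s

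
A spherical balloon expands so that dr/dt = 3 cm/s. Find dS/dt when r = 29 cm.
696π cm²/s

S = 4πr²
dS/dt = dS/dr · dr/dt = 8πr · 3
At r = 29: dS/dt = 696π cm²/s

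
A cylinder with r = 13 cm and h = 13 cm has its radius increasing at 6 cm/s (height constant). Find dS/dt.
468π cm²/s

S = 2πrh + 2πr² (lateral + bases)
dS/dt = (2πh + 4πr)·dr/dt = (2π·13 + 4π·13)·6
= 468π cm²/s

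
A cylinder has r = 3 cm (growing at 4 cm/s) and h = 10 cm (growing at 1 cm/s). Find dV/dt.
249π cm³/s

V = πr²h
dV/dt = 2πrh·dr/dt + πr²·dh/dt
= 2π(3)(10)(4) + π(3)²(1)
= 249π cm³/s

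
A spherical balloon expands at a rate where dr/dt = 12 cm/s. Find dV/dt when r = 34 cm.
55488π cm³/s

V = (4/3)πr³
dV/dt = dV/dr · dr/dt = 4πr² · 12
At r = 34: dV/dt = 55488π cm³/s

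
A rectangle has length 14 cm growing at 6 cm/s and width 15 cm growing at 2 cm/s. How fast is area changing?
118 cm²/s

A = lw
dA/dt = w·dl/dt + l·dw/dt = 15·6 + 14·2 = 118 cm²/s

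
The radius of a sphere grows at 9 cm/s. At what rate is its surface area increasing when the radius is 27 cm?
1944π cm²/s

S = 4πr²
dS/dt = dS/dr · dr/dt = 8πr · 9
At r = 27: dS/dt = 1944π cm²/s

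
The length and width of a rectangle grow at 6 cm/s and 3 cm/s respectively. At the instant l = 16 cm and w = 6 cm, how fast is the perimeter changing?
18 cm/s

P = 2(l + w)
dP/dt = 2(dl/dt + dw/dt) = 2(6 + 3) = 18 cm/s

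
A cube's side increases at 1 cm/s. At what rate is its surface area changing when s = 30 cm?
360 cm²/s

A = 6s²
dA/dt = 12s · ds/dt = 12·30·1 = 360 cm²/s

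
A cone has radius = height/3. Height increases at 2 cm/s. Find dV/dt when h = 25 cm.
1250π/9 cm³/s

V = (1/3)π(h/3)²h = πh³/27
dV/dt = πh²/9 · 2
At h = 25: dV/dt = 1250π/9 cm³/s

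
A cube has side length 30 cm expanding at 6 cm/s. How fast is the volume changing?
16200 cm³/s

V = s³
dV/dt = 3s² · ds/dt = 3·30²·6 = 16200 cm³/s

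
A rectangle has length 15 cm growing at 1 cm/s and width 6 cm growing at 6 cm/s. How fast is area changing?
96 cm²/s

A = lw
dA/dt = w·dl/dt + l·dw/dt = 6·1 + 15·6 = 96 cm²/s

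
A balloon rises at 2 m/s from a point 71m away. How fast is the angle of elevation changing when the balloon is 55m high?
0.017605 rad/s

tan(θ) = y/71
sec²(θ) · dθ/dt = (1/71) · dy/dt
dθ/dt = cos²(θ)/71 · 2 = 71/(71² + 55²) · 2
dθ/dt = 0.017605 rad/s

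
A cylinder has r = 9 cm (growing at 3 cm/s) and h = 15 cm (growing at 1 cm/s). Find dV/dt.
891π cm³/s

V = πr²h
dV/dt = 2πrh·dr/dt + πr²·dh/dt
= 2π(9)(15)(3) + π(9)²(1)
= 891π cm³/s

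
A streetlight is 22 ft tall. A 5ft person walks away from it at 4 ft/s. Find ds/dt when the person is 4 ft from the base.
20/17 ft/s

By similar triangles: 22/(x+s) = 5/s
Solving: s = 5x/17
ds/dt = 5/17 · dx/dt = 5/17 · 4 = 20/17 ft/s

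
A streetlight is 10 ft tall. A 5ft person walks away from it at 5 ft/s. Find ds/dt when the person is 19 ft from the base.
5 ft/s

By similar triangles: 10/(x+s) = 5/s
Solving: s = 5x/5
ds/dt = 5/5 · dx/dt = 1 · 5 = 5 ft/s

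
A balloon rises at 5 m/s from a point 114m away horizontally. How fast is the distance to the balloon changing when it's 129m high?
215√3293/3293 ≈ 3.747 m/s

z² = 114² + y²
z = √(114² + 129²) = 3√3293
dz/dt = y/z · dy/dt = 129/(3√3293) · 5 = 215√3293/3293 ≈ 3.747 m/s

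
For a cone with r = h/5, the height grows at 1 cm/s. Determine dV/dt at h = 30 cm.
36π cm³/s

V = (1/3)π(h/5)²h = πh³/75
dV/dt = πh²/25 · 1
At h = 30: dV/dt = 36π cm³/s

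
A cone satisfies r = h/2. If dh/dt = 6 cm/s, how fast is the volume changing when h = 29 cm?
2523π/2 cm³/s

V = (1/3)π(h/2)²h = πh³/12
dV/dt = πh²/4 · 6
At h = 29: dV/dt = 2523π/2 cm³/s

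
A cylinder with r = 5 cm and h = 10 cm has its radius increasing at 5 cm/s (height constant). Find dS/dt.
200π cm²/s

S = 2πrh + 2πr² (lateral + bases)
dS/dt = (2πh + 4πr)·dr/dt = (2π·10 + 4π·5)·5
= 200π cm²/s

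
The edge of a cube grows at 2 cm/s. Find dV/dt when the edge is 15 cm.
1350 cm³/s

V = s³
dV/dt = 3s² · ds/dt = 3·15²·2 = 1350 cm³/s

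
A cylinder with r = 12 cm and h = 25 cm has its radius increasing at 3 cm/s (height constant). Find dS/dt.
294π cm²/s

S = 2πrh + 2πr² (lateral + bases)
dS/dt = (2πh + 4πr)·dr/dt = (2π·25 + 4π·12)·3
= 294π cm²/s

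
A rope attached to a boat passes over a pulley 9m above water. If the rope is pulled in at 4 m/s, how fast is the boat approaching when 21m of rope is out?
7√10/5 ≈ 4.427 m/s

rope² = x² + 9²
x = √(21² - 9²) = 6√10
dx/dt = (rope/x) · d(rope)/dt = (21/(6√10)) · (-4) = -7√10/5 m/s
The boat approaches at 7√10/5 ≈ 4.427 m/s.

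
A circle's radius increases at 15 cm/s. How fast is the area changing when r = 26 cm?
780π cm²/s

A = πr²
dA/dt = 2πr · dr/dt = 2π(26)(15) = 780π cm²/s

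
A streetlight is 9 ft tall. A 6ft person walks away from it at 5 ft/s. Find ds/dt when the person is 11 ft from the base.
10 ft/s

By similar triangles: 9/(x+s) = 6/s
Solving: s = 6x/3
ds/dt = 6/3 · dx/dt = 2 · 5 = 10 ft/s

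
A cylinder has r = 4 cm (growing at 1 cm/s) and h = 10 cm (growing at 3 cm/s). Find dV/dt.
128π cm³/s

V = πr²h
dV/dt = 2πrh·dr/dt + πr²·dh/dt
= 2π(4)(10)(1) + π(4)²(3)
= 128π cm³/s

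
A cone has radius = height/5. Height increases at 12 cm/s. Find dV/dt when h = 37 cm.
16428π/25 cm³/s

V = (1/3)π(h/5)²h = πh³/75
dV/dt = πh²/25 · 12
At h = 37: dV/dt = 16428π/25 cm³/s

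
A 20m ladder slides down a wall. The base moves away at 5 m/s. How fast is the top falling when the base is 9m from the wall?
45√319/319 ≈ 2.52 m/s

x² + y² = 20²
2x·dx/dt + 2y·dy/dt = 0
dy/dt = -x/y · dx/dt = -9/√319 · 5 = -45√319/319 m/s
The top is descending at 45√319/319 ≈ 2.52 m/s.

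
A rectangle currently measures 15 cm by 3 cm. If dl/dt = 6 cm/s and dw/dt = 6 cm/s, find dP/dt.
24 cm/s

P = 2(l + w)
dP/dt = 2(dl/dt + dw/dt) = 2(6 + 6) = 24 cm/s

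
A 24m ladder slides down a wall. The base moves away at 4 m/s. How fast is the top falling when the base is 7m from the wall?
28√527/527 ≈ 1.22 m/s

x² + y² = 24²
2x·dx/dt + 2y·dy/dt = 0
dy/dt = -x/y · dx/dt = -7/√527 · 4 = -28√527/527 m/s
The top is descending at 28√527/527 ≈ 1.22 m/s.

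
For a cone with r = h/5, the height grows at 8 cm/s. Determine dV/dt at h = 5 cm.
8π cm³/s

V = (1/3)π(h/5)²h = πh³/75
dV/dt = πh²/25 · 8
At h = 5: dV/dt = 8π cm³/s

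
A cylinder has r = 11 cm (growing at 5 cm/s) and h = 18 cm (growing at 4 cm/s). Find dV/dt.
2464π cm³/s

V = πr²h
dV/dt = 2πrh·dr/dt + πr²·dh/dt
= 2π(11)(18)(5) + π(11)²(4)
= 2464π cm³/s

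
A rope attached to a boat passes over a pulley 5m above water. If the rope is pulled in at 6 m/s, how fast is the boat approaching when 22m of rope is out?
44√51/51 ≈ 6.161 m/s

rope² = x² + 5²
x = √(22² - 5²) = 3√51
dx/dt = (rope/x) · d(rope)/dt = (22/(3√51)) · (-6) = -44√51/51 m/s
The boat approaches at 44√51/51 ≈ 6.161 m/s.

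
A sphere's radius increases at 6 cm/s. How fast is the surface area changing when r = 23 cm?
1104π cm²/s

S = 4πr²
dS/dt = dS/dr · dr/dt = 8πr · 6
At r = 23: dS/dt = 1104π cm²/s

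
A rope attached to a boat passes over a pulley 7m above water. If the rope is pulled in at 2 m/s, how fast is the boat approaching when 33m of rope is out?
33√65/130 ≈ 2.047 m/s

rope² = x² + 7²
x = √(33² - 7²) = 4√65
dx/dt = (rope/x) · d(rope)/dt = (33/(4√65)) · (-2) = -33√65/130 m/s
The boat approaches at 33√65/130 ≈ 2.047 m/s.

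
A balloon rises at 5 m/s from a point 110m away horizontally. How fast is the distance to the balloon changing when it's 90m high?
45√202/202 ≈ 3.166 m/s

z² = 110² + y²
z = √(110² + 90²) = 10√202
dz/dt = y/z · dy/dt = 90/(10√202) · 5 = 45√202/202 ≈ 3.166 m/s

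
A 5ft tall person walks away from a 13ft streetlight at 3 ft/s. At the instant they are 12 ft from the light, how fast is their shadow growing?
15/8 ft/s

By similar triangles: 13/(x+s) = 5/s
Solving: s = 5x/8
ds/dt = 5/8 · dx/dt = 5/8 · 3 = 15/8 ft/s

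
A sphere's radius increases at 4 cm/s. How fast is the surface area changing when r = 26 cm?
832π cm²/s

S = 4πr²
dS/dt = dS/dr · dr/dt = 8πr · 4
At r = 26: dS/dt = 832π cm²/s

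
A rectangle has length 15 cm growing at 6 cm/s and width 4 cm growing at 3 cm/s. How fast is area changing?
69 cm²/s

A = lw
dA/dt = w·dl/dt + l·dw/dt = 4·6 + 15·3 = 69 cm²/s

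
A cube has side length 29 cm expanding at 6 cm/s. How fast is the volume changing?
15138 cm³/s

V = s³
dV/dt = 3s² · ds/dt = 3·29²·6 = 15138 cm³/s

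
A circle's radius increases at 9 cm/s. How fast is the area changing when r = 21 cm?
378π cm²/s

A = πr²
dA/dt = 2πr · dr/dt = 2π(21)(9) = 378π cm²/s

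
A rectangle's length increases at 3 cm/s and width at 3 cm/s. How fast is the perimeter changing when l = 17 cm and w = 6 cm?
12 cm/s

P = 2(l + w)
dP/dt = 2(dl/dt + dw/dt) = 2(3 + 3) = 12 cm/s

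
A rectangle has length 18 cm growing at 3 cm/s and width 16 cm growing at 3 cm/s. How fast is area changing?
102 cm²/s

A = lw
dA/dt = w·dl/dt + l·dw/dt = 16·3 + 18·3 = 102 cm²/s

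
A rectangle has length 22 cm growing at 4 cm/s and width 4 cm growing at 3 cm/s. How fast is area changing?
82 cm²/s

A = lw
dA/dt = w·dl/dt + l·dw/dt = 4·4 + 22·3 = 82 cm²/s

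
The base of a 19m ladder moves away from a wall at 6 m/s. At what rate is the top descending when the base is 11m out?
11√15/10 ≈ 4.26 m/s

x² + y² = 19²
2x·dx/dt + 2y·dy/dt = 0
dy/dt = -x/y · dx/dt = -11/(4√15) · 6 = -11√15/10 m/s
The top is descending at 11√15/10 ≈ 4.26 m/s.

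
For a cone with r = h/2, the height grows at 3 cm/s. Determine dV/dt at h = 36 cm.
972π cm³/s

V = (1/3)π(h/2)²h = πh³/12
dV/dt = πh²/4 · 3
At h = 36: dV/dt = 972π cm³/s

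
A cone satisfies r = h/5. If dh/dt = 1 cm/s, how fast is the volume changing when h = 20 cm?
16π cm³/s

V = (1/3)π(h/5)²h = πh³/75
dV/dt = πh²/25 · 1
At h = 20: dV/dt = 16π cm³/s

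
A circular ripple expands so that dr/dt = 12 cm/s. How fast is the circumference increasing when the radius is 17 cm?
24π cm/s

C = 2πr
dC/dt = 2π · dr/dt = 2π · 12 = 24π cm/s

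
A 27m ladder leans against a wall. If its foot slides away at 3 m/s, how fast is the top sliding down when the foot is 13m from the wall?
39√35/140 ≈ 1.648 m/s

x² + y² = 27²
2x·dx/dt + 2y·dy/dt = 0
dy/dt = -x/y · dx/dt = -13/(4√35) · 3 = -39√35/140 m/s
The top is descending at 39√35/140 ≈ 1.648 m/s.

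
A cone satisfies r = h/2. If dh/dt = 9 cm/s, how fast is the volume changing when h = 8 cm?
144π cm³/s

V = (1/3)π(h/2)²h = πh³/12
dV/dt = πh²/4 · 9
At h = 8: dV/dt = 144π cm³/s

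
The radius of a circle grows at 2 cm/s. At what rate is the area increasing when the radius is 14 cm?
56π cm²/s

A = πr²
dA/dt = 2πr · dr/dt = 2π(14)(2) = 56π cm²/s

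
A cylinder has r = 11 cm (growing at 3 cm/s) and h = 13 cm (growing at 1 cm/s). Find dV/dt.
979π cm³/s

V = πr²h
dV/dt = 2πrh·dr/dt + πr²·dh/dt
= 2π(11)(13)(3) + π(11)²(1)
= 979π cm³/s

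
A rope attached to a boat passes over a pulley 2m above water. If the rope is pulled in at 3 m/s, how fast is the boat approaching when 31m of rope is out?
31√957/319 ≈ 3.006 m/s

rope² = x² + 2²
x = √(31² - 2²) = √957
dx/dt = (rope/x) · d(rope)/dt = (31/√957) · (-3) = -31√957/319 m/s
The boat approaches at 31√957/319 ≈ 3.006 m/s.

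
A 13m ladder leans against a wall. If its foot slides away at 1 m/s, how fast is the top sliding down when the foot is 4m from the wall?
4√17/51 ≈ 0.3234 m/s

x² + y² = 13²
2x·dx/dt + 2y·dy/dt = 0
dy/dt = -x/y · dx/dt = -4/(3√17) · 1 = -4√17/51 m/s
The top is descending at 4√17/51 ≈ 0.3234 m/s.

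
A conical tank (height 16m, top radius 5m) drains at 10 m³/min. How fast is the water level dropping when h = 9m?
512/(405π) ≈ 0.4024 m/min

r/h = 5/16, so r = (5/16)h
V = (1/3)πr²h = (1/3)π((5/16)h)²h = (25/768)πh³
dV/dh = (25/256)πh²
dh/dt = (dV/dt)/(dV/dh) = -10/((25/256)π·9²) = -512/(405π) m/min
The level is dropping at 512/(405π) ≈ 0.4024 m/min.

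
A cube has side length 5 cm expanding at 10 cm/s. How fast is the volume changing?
750 cm³/s

V = s³
dV/dt = 3s² · ds/dt = 3·5²·10 = 750 cm³/s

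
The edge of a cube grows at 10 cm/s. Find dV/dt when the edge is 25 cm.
18750 cm³/s

V = s³
dV/dt = 3s² · ds/dt = 3·25²·10 = 18750 cm³/s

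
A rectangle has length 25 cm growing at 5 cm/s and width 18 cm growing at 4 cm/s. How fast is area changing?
190 cm²/s

A = lw
dA/dt = w·dl/dt + l·dw/dt = 18·5 + 25·4 = 190 cm²/s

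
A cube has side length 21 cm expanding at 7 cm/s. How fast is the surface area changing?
1764 cm²/s

A = 6s²
dA/dt = 12s · ds/dt = 12·21·7 = 1764 cm²/s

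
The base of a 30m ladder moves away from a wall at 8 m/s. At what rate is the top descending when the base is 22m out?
22√26/13 ≈ 8.629 m/s

x² + y² = 30²
2x·dx/dt + 2y·dy/dt = 0
dy/dt = -x/y · dx/dt = -22/(4√26) · 8 = -22√26/13 m/s
The top is descending at 22√26/13 ≈ 8.629 m/s.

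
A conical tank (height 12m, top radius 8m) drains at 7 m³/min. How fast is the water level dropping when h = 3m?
7/(4π) ≈ 0.557 m/min

r/h = 8/12, so r = (2/3)h
V = (1/3)πr²h = (1/3)π((2/3)h)²h = (4/27)πh³
dV/dh = (4/9)πh²
dh/dt = (dV/dt)/(dV/dh) = -7/((4/9)π·3²) = -7/(4π) m/min
The level is dropping at 7/(4π) ≈ 0.557 m/min.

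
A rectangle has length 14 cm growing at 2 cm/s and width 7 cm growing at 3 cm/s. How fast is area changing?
56 cm²/s

A = lw
dA/dt = w·dl/dt + l·dw/dt = 7·2 + 14·3 = 56 cm²/s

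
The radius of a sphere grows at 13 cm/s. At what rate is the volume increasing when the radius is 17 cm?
15028π cm³/s

V = (4/3)πr³
dV/dt = dV/dr · dr/dt = 4πr² · 13
At r = 17: dV/dt = 15028π cm³/s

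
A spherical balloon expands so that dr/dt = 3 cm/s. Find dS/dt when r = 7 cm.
168π cm²/s

S = 4πr²
dS/dt = dS/dr · dr/dt = 8πr · 3
At r = 7: dS/dt = 168π cm²/s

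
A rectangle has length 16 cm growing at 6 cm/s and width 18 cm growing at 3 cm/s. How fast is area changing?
156 cm²/s

A = lw
dA/dt = w·dl/dt + l·dw/dt = 18·6 + 16·3 = 156 cm²/s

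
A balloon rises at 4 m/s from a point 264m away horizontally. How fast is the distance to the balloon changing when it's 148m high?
148√229/1145 ≈ 1.956 m/s

z² = 264² + y²
z = √(264² + 148²) = 20√229
dz/dt = y/z · dy/dt = 148/(20√229) · 4 = 148√229/1145 ≈ 1.956 m/s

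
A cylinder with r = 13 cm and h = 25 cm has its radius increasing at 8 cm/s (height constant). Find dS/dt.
816π cm²/s

S = 2πrh + 2πr² (lateral + bases)
dS/dt = (2πh + 4πr)·dr/dt = (2π·25 + 4π·13)·8
= 816π cm²/s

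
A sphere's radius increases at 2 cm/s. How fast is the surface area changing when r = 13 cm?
208π cm²/s

S = 4πr²
dS/dt = dS/dr · dr/dt = 8πr · 2
At r = 13: dS/dt = 208π cm²/s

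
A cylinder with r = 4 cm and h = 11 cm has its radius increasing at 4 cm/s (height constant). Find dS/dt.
152π cm²/s

S = 2πrh + 2πr² (lateral + bases)
dS/dt = (2πh + 4πr)·dr/dt = (2π·11 + 4π·4)·4
= 152π cm²/s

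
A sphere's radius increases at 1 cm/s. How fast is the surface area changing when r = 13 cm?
104π cm²/s

S = 4πr²
dS/dt = dS/dr · dr/dt = 8πr · 1
At r = 13: dS/dt = 104π cm²/s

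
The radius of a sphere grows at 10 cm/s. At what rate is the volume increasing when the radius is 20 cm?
16000π cm³/s

V = (4/3)πr³
dV/dt = dV/dr · dr/dt = 4πr² · 10
At r = 20: dV/dt = 16000π cm³/s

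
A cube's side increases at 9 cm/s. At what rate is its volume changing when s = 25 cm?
16875 cm³/s

V = s³
dV/dt = 3s² · ds/dt = 3·25²·9 = 16875 cm³/s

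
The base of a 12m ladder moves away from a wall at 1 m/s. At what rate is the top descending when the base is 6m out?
√3/3 ≈ 0.5774 m/s

x² + y² = 12²
2x·dx/dt + 2y·dy/dt = 0
dy/dt = -x/y · dx/dt = -6/(6√3) · 1 = -√3/3 m/s
The top is descending at √3/3 ≈ 0.5774 m/s.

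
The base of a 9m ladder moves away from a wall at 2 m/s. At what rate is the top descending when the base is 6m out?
4√5/5 ≈ 1.789 m/s

x² + y² = 9²
2x·dx/dt + 2y·dy/dt = 0
dy/dt = -x/y · dx/dt = -6/(3√5) · 2 = -4√5/5 m/s
The top is descending at 4√5/5 ≈ 1.789 m/s.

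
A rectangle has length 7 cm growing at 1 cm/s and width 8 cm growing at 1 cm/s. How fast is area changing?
15 cm²/s

A = lw
dA/dt = w·dl/dt + l·dw/dt = 8·1 + 7·1 = 15 cm²/s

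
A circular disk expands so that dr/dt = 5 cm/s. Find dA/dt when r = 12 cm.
120π cm²/s

A = πr²
dA/dt = 2πr · dr/dt = 2π(12)(5) = 120π cm²/s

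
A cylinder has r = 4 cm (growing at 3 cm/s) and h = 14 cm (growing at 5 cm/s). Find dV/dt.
416π cm³/s

V = πr²h
dV/dt = 2πrh·dr/dt + πr²·dh/dt
= 2π(4)(14)(3) + π(4)²(5)
= 416π cm³/s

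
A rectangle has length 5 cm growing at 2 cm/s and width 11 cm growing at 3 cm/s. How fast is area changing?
37 cm²/s

A = lw
dA/dt = w·dl/dt + l·dw/dt = 11·2 + 5·3 = 37 cm²/s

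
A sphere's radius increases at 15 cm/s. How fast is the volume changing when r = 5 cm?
1500π cm³/s

V = (4/3)πr³
dV/dt = dV/dr · dr/dt = 4πr² · 15
At r = 5: dV/dt = 1500π cm³/s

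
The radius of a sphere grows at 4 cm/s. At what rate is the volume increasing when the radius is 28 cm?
12544π cm³/s

V = (4/3)πr³
dV/dt = dV/dr · dr/dt = 4πr² · 4
At r = 28: dV/dt = 12544π cm³/s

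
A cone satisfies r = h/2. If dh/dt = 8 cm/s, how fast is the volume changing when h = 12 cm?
288π cm³/s

V = (1/3)π(h/2)²h = πh³/12
dV/dt = πh²/4 · 8
At h = 12: dV/dt = 288π cm³/s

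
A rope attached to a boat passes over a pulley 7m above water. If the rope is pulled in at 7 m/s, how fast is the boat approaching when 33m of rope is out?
231√65/260 ≈ 7.163 m/s

rope² = x² + 7²
x = √(33² - 7²) = 4√65
dx/dt = (rope/x) · d(rope)/dt = (33/(4√65)) · (-7) = -231√65/260 m/s
The boat approaches at 231√65/260 ≈ 7.163 m/s.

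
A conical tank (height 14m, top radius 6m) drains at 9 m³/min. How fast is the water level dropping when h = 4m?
49/(16π) ≈ 0.9748 m/min

r/h = 6/14, so r = (3/7)h
V = (1/3)πr²h = (1/3)π((3/7)h)²h = (3/49)πh³
dV/dh = (9/49)πh²
dh/dt = (dV/dt)/(dV/dh) = -9/((9/49)π·4²) = -49/(16π) m/min
The level is dropping at 49/(16π) ≈ 0.9748 m/min.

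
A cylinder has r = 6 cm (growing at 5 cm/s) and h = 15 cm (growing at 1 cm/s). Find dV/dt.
936π cm³/s

V = πr²h
dV/dt = 2πrh·dr/dt + πr²·dh/dt
= 2π(6)(15)(5) + π(6)²(1)
= 936π cm³/s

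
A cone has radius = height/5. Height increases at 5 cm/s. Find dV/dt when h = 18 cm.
324π/5 cm³/s

V = (1/3)π(h/5)²h = πh³/75
dV/dt = πh²/25 · 5
At h = 18: dV/dt = 324π/5 cm³/s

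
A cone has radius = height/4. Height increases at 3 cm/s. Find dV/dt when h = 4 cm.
3π cm³/s

V = (1/3)π(h/4)²h = πh³/48
dV/dt = πh²/16 · 3
At h = 4: dV/dt = 3π cm³/s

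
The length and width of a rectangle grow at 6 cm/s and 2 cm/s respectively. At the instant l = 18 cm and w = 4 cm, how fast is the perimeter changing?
16 cm/s

P = 2(l + w)
dP/dt = 2(dl/dt + dw/dt) = 2(6 + 2) = 16 cm/s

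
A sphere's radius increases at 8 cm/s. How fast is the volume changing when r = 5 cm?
800π cm³/s

V = (4/3)πr³
dV/dt = dV/dr · dr/dt = 4πr² · 8
At r = 5: dV/dt = 800π cm³/s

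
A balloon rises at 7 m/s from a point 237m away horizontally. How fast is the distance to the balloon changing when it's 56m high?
392√59305/59305 ≈ 1.61 m/s

z² = 237² + y²
z = √(237² + 56²) = √59305
dz/dt = y/z · dy/dt = 56/√59305 · 7 = 392√59305/59305 ≈ 1.61 m/s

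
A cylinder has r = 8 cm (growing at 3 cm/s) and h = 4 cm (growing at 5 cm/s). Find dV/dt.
512π cm³/s

V = πr²h
dV/dt = 2πrh·dr/dt + πr²·dh/dt
= 2π(8)(4)(3) + π(8)²(5)
= 512π cm³/s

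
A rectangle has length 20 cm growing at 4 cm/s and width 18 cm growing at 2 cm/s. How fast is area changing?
112 cm²/s

A = lw
dA/dt = w·dl/dt + l·dw/dt = 18·4 + 20·2 = 112 cm²/s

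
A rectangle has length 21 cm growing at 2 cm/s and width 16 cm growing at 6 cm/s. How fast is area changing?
158 cm²/s

A = lw
dA/dt = w·dl/dt + l·dw/dt = 16·2 + 21·6 = 158 cm²/s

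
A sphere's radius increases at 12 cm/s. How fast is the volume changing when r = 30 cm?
43200π cm³/s

V = (4/3)πr³
dV/dt = dV/dr · dr/dt = 4πr² · 12
At r = 30: dV/dt = 43200π cm³/s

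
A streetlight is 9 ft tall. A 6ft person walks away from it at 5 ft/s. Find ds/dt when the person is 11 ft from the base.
10 ft/s

By similar triangles: 9/(x+s) = 6/s
Solving: s = 6x/3
ds/dt = 6/3 · dx/dt = 2 · 5 = 10 ft/s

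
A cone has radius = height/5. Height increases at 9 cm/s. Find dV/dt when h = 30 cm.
324π cm³/s

V = (1/3)π(h/5)²h = πh³/75
dV/dt = πh²/25 · 9
At h = 30: dV/dt = 324π cm³/s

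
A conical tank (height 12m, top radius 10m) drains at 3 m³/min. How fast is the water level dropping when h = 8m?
27/(400π) ≈ 0.02149 m/min

r/h = 10/12, so r = (5/6)h
V = (1/3)πr²h = (1/3)π((5/6)h)²h = (25/108)πh³
dV/dh = (25/36)πh²
dh/dt = (dV/dt)/(dV/dh) = -3/((25/36)π·8²) = -27/(400π) m/min
The level is dropping at 27/(400π) ≈ 0.02149 m/min.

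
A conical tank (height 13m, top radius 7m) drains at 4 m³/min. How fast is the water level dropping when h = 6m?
169/(441π) ≈ 0.122 m/min

r/h = 7/13, so r = (7/13)h
V = (1/3)πr²h = (1/3)π((7/13)h)²h = (49/507)πh³
dV/dh = (49/169)πh²
dh/dt = (dV/dt)/(dV/dh) = -4/((49/169)π·6²) = -169/(441π) m/min
The level is dropping at 169/(441π) ≈ 0.122 m/min.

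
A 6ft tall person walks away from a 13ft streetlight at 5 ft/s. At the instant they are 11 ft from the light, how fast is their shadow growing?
30/7 ft/s

By similar triangles: 13/(x+s) = 6/s
Solving: s = 6x/7
ds/dt = 6/7 · dx/dt = 6/7 · 5 = 30/7 ft/s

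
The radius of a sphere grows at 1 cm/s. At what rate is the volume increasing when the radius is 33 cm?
4356π cm³/s

V = (4/3)πr³
dV/dt = dV/dr · dr/dt = 4πr² · 1
At r = 33: dV/dt = 4356π cm³/s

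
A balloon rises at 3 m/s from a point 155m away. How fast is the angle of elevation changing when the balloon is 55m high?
0.01719 rad/s

tan(θ) = y/155
sec²(θ) · dθ/dt = (1/155) · dy/dt
dθ/dt = cos²(θ)/155 · 3 = 155/(155² + 55²) · 3
dθ/dt = 0.01719 rad/s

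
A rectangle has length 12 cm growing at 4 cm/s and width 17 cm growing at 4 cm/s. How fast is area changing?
116 cm²/s

A = lw
dA/dt = w·dl/dt + l·dw/dt = 17·4 + 12·4 = 116 cm²/s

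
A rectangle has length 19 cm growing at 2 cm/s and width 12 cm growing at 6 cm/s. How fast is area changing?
138 cm²/s

A = lw
dA/dt = w·dl/dt + l·dw/dt = 12·2 + 19·6 = 138 cm²/s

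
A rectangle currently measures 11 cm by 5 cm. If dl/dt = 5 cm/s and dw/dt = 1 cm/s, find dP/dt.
12 cm/s

P = 2(l + w)
dP/dt = 2(dl/dt + dw/dt) = 2(5 + 1) = 12 cm/s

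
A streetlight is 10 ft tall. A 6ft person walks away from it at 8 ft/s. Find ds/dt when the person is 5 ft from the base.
12 ft/s

By similar triangles: 10/(x+s) = 6/s
Solving: s = 6x/4
ds/dt = 6/4 · dx/dt = 3/2 · 8 = 12 ft/s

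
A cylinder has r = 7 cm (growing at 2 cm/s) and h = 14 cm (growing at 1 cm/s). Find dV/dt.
441π cm³/s

V = πr²h
dV/dt = 2πrh·dr/dt + πr²·dh/dt
= 2π(7)(14)(2) + π(7)²(1)
= 441π cm³/s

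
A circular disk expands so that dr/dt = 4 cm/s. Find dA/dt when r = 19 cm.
152π cm²/s

A = πr²
dA/dt = 2πr · dr/dt = 2π(19)(4) = 152π cm²/s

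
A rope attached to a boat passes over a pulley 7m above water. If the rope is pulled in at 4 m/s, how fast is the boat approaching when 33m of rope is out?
33√65/65 ≈ 4.093 m/s

rope² = x² + 7²
x = √(33² - 7²) = 4√65
dx/dt = (rope/x) · d(rope)/dt = (33/(4√65)) · (-4) = -33√65/65 m/s
The boat approaches at 33√65/65 ≈ 4.093 m/s.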